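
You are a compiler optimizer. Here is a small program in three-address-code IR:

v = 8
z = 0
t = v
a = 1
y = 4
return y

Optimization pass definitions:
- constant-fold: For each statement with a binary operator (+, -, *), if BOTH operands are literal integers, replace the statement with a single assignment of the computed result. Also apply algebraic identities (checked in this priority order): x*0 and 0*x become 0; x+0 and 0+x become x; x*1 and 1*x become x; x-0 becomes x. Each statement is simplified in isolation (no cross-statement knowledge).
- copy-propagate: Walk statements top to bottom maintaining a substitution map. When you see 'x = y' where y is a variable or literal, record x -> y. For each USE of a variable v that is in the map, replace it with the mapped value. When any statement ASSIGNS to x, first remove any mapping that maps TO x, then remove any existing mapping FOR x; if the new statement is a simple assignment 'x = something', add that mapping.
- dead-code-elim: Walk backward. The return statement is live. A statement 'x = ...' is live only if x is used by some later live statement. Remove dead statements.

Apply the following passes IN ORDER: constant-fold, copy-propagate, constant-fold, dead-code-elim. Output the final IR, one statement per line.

Initial IR:
  v = 8
  z = 0
  t = v
  a = 1
  y = 4
  return y
After constant-fold (6 stmts):
  v = 8
  z = 0
  t = v
  a = 1
  y = 4
  return y
After copy-propagate (6 stmts):
  v = 8
  z = 0
  t = 8
  a = 1
  y = 4
  return 4
After constant-fold (6 stmts):
  v = 8
  z = 0
  t = 8
  a = 1
  y = 4
  return 4
After dead-code-elim (1 stmts):
  return 4

Answer: return 4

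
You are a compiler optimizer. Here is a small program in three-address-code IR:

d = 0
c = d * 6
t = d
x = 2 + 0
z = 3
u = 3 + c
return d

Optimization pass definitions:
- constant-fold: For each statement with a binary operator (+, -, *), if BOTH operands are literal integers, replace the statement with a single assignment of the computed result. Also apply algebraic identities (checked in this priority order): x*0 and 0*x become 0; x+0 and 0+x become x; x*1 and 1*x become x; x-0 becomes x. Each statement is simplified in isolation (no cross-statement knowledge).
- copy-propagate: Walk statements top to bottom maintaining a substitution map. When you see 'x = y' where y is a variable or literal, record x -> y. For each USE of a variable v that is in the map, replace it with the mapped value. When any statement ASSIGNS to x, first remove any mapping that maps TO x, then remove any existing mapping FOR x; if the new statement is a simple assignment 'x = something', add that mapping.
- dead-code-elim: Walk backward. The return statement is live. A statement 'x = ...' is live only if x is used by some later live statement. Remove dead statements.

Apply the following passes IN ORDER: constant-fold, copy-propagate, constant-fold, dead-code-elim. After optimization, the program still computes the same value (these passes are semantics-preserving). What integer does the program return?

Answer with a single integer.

Initial IR:
  d = 0
  c = d * 6
  t = d
  x = 2 + 0
  z = 3
  u = 3 + c
  return d
After constant-fold (7 stmts):
  d = 0
  c = d * 6
  t = d
  x = 2
  z = 3
  u = 3 + c
  return d
After copy-propagate (7 stmts):
  d = 0
  c = 0 * 6
  t = 0
  x = 2
  z = 3
  u = 3 + c
  return 0
After constant-fold (7 stmts):
  d = 0
  c = 0
  t = 0
  x = 2
  z = 3
  u = 3 + c
  return 0
After dead-code-elim (1 stmts):
  return 0
Evaluate:
  d = 0  =>  d = 0
  c = d * 6  =>  c = 0
  t = d  =>  t = 0
  x = 2 + 0  =>  x = 2
  z = 3  =>  z = 3
  u = 3 + c  =>  u = 3
  return d = 0

Answer: 0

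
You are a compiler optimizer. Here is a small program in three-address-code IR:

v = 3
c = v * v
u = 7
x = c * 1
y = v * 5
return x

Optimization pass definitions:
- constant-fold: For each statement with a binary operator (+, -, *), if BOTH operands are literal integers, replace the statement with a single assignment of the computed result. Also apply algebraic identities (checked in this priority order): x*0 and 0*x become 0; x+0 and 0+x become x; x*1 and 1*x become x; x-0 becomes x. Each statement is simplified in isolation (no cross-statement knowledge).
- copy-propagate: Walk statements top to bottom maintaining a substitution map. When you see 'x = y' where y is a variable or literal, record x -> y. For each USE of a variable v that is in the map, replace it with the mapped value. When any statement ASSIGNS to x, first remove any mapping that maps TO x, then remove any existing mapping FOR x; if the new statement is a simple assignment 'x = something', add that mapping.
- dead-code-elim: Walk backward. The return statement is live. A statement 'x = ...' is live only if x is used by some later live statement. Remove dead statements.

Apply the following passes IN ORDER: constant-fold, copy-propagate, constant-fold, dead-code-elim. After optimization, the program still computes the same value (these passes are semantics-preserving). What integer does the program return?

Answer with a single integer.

Initial IR:
  v = 3
  c = v * v
  u = 7
  x = c * 1
  y = v * 5
  return x
After constant-fold (6 stmts):
  v = 3
  c = v * v
  u = 7
  x = c
  y = v * 5
  return x
After copy-propagate (6 stmts):
  v = 3
  c = 3 * 3
  u = 7
  x = c
  y = 3 * 5
  return c
After constant-fold (6 stmts):
  v = 3
  c = 9
  u = 7
  x = c
  y = 15
  return c
After dead-code-elim (2 stmts):
  c = 9
  return c
Evaluate:
  v = 3  =>  v = 3
  c = v * v  =>  c = 9
  u = 7  =>  u = 7
  x = c * 1  =>  x = 9
  y = v * 5  =>  y = 15
  return x = 9

Answer: 9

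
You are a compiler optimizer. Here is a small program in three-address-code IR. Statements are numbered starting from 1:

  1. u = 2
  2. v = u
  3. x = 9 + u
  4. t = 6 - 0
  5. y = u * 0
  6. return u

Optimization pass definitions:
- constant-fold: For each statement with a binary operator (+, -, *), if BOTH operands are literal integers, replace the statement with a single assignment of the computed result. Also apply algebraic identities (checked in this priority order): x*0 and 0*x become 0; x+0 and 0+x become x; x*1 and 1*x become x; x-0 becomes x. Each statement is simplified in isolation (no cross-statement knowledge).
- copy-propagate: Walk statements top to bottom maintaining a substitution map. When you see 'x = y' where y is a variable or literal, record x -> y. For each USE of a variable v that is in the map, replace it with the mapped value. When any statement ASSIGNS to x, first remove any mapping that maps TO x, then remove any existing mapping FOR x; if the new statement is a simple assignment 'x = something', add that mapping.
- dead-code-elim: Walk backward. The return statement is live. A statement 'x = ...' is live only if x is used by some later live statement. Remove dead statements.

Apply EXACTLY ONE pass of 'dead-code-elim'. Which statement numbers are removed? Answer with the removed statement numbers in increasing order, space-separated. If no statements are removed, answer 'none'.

Backward liveness scan:
Stmt 1 'u = 2': KEEP (u is live); live-in = []
Stmt 2 'v = u': DEAD (v not in live set ['u'])
Stmt 3 'x = 9 + u': DEAD (x not in live set ['u'])
Stmt 4 't = 6 - 0': DEAD (t not in live set ['u'])
Stmt 5 'y = u * 0': DEAD (y not in live set ['u'])
Stmt 6 'return u': KEEP (return); live-in = ['u']
Removed statement numbers: [2, 3, 4, 5]
Surviving IR:
  u = 2
  return u

Answer: 2 3 4 5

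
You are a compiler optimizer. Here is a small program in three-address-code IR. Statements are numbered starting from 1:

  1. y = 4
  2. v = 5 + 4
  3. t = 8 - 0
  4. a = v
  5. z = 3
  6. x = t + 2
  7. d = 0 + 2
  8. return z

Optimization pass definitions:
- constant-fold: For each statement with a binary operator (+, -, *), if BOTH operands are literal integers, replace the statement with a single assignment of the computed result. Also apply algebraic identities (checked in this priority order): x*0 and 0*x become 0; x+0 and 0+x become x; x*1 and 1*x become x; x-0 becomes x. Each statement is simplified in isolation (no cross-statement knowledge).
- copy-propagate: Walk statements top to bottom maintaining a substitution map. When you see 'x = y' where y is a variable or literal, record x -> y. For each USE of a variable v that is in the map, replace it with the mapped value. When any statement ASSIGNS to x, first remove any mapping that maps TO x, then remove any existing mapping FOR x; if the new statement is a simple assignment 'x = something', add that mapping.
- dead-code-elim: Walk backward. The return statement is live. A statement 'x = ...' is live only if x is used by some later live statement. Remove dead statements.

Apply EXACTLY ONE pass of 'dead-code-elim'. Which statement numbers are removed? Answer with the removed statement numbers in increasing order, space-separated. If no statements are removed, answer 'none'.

Backward liveness scan:
Stmt 1 'y = 4': DEAD (y not in live set [])
Stmt 2 'v = 5 + 4': DEAD (v not in live set [])
Stmt 3 't = 8 - 0': DEAD (t not in live set [])
Stmt 4 'a = v': DEAD (a not in live set [])
Stmt 5 'z = 3': KEEP (z is live); live-in = []
Stmt 6 'x = t + 2': DEAD (x not in live set ['z'])
Stmt 7 'd = 0 + 2': DEAD (d not in live set ['z'])
Stmt 8 'return z': KEEP (return); live-in = ['z']
Removed statement numbers: [1, 2, 3, 4, 6, 7]
Surviving IR:
  z = 3
  return z

Answer: 1 2 3 4 6 7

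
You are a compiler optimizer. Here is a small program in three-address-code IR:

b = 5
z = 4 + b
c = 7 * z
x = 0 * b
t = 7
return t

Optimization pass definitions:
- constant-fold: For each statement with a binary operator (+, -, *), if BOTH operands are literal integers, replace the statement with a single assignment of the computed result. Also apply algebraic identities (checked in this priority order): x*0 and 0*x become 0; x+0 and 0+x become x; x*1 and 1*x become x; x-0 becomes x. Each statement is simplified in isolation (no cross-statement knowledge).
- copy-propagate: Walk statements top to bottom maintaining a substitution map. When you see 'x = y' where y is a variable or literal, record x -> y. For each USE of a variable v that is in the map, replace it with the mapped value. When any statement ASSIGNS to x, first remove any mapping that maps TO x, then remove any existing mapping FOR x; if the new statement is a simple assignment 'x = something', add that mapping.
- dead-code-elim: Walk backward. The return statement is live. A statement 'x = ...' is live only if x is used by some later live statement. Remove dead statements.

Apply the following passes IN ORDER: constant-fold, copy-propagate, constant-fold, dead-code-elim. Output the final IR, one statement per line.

Initial IR:
  b = 5
  z = 4 + b
  c = 7 * z
  x = 0 * b
  t = 7
  return t
After constant-fold (6 stmts):
  b = 5
  z = 4 + b
  c = 7 * z
  x = 0
  t = 7
  return t
After copy-propagate (6 stmts):
  b = 5
  z = 4 + 5
  c = 7 * z
  x = 0
  t = 7
  return 7
After constant-fold (6 stmts):
  b = 5
  z = 9
  c = 7 * z
  x = 0
  t = 7
  return 7
After dead-code-elim (1 stmts):
  return 7

Answer: return 7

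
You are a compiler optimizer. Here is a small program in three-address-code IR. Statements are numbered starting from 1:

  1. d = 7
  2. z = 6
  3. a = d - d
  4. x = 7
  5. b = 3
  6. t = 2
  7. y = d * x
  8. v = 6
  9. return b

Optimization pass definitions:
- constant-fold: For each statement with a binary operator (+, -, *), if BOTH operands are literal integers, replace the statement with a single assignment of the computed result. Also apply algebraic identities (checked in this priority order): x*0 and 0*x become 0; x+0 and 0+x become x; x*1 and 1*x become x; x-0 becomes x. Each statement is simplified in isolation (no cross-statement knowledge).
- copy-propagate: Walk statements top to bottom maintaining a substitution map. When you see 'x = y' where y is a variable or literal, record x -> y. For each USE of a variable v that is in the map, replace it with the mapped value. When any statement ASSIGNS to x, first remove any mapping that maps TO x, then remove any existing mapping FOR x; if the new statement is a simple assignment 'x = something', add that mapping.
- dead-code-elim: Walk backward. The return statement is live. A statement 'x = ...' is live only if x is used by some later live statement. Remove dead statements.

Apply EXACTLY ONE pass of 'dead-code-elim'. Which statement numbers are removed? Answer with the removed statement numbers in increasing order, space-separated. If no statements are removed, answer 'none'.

Answer: 1 2 3 4 6 7 8

Derivation:
Backward liveness scan:
Stmt 1 'd = 7': DEAD (d not in live set [])
Stmt 2 'z = 6': DEAD (z not in live set [])
Stmt 3 'a = d - d': DEAD (a not in live set [])
Stmt 4 'x = 7': DEAD (x not in live set [])
Stmt 5 'b = 3': KEEP (b is live); live-in = []
Stmt 6 't = 2': DEAD (t not in live set ['b'])
Stmt 7 'y = d * x': DEAD (y not in live set ['b'])
Stmt 8 'v = 6': DEAD (v not in live set ['b'])
Stmt 9 'return b': KEEP (return); live-in = ['b']
Removed statement numbers: [1, 2, 3, 4, 6, 7, 8]
Surviving IR:
  b = 3
  return b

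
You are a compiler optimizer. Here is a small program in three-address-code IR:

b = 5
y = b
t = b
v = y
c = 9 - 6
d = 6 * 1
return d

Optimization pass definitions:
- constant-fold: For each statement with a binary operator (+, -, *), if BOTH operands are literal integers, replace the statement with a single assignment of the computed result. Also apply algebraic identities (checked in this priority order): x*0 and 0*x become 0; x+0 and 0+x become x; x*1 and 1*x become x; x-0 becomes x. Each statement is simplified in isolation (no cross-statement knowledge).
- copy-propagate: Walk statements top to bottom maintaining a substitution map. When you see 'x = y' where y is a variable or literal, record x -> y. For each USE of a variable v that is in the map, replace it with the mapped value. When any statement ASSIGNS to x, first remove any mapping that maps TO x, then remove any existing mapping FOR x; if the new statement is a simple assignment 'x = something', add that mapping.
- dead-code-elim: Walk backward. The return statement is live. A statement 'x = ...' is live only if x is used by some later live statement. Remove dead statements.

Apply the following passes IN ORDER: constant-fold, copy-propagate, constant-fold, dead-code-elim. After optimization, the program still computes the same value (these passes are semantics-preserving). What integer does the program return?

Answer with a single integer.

Answer: 6

Derivation:
Initial IR:
  b = 5
  y = b
  t = b
  v = y
  c = 9 - 6
  d = 6 * 1
  return d
After constant-fold (7 stmts):
  b = 5
  y = b
  t = b
  v = y
  c = 3
  d = 6
  return d
After copy-propagate (7 stmts):
  b = 5
  y = 5
  t = 5
  v = 5
  c = 3
  d = 6
  return 6
After constant-fold (7 stmts):
  b = 5
  y = 5
  t = 5
  v = 5
  c = 3
  d = 6
  return 6
After dead-code-elim (1 stmts):
  return 6
Evaluate:
  b = 5  =>  b = 5
  y = b  =>  y = 5
  t = b  =>  t = 5
  v = y  =>  v = 5
  c = 9 - 6  =>  c = 3
  d = 6 * 1  =>  d = 6
  return d = 6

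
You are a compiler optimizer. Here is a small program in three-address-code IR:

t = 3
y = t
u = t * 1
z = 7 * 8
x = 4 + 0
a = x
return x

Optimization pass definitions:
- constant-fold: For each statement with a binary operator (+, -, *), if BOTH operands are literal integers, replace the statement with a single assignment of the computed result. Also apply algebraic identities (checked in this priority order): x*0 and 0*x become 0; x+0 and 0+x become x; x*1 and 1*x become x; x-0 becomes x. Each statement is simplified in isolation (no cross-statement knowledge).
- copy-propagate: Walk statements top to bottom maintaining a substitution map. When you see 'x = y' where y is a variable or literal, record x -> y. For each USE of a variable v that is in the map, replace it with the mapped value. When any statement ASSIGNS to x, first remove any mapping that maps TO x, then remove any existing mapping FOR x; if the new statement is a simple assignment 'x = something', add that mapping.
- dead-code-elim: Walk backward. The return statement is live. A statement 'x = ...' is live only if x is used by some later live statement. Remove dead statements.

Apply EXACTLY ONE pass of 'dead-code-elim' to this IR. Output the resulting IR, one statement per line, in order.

Answer: x = 4 + 0
return x

Derivation:
Applying dead-code-elim statement-by-statement:
  [7] return x  -> KEEP (return); live=['x']
  [6] a = x  -> DEAD (a not live)
  [5] x = 4 + 0  -> KEEP; live=[]
  [4] z = 7 * 8  -> DEAD (z not live)
  [3] u = t * 1  -> DEAD (u not live)
  [2] y = t  -> DEAD (y not live)
  [1] t = 3  -> DEAD (t not live)
Result (2 stmts):
  x = 4 + 0
  return x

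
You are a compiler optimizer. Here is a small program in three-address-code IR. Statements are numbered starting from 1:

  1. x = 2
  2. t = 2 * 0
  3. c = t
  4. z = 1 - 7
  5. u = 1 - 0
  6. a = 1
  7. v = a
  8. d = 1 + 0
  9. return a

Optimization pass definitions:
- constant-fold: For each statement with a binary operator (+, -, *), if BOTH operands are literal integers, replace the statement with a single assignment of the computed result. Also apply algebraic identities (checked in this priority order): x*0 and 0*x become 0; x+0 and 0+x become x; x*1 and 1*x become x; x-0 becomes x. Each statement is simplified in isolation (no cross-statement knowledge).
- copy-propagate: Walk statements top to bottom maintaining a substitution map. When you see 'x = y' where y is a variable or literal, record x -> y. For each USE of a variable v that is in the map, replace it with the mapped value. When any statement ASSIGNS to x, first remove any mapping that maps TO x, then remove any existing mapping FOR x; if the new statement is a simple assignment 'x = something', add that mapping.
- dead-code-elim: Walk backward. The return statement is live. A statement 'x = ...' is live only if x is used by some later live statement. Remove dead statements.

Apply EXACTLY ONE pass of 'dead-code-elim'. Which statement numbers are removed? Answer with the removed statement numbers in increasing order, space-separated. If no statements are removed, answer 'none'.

Backward liveness scan:
Stmt 1 'x = 2': DEAD (x not in live set [])
Stmt 2 't = 2 * 0': DEAD (t not in live set [])
Stmt 3 'c = t': DEAD (c not in live set [])
Stmt 4 'z = 1 - 7': DEAD (z not in live set [])
Stmt 5 'u = 1 - 0': DEAD (u not in live set [])
Stmt 6 'a = 1': KEEP (a is live); live-in = []
Stmt 7 'v = a': DEAD (v not in live set ['a'])
Stmt 8 'd = 1 + 0': DEAD (d not in live set ['a'])
Stmt 9 'return a': KEEP (return); live-in = ['a']
Removed statement numbers: [1, 2, 3, 4, 5, 7, 8]
Surviving IR:
  a = 1
  return a

Answer: 1 2 3 4 5 7 8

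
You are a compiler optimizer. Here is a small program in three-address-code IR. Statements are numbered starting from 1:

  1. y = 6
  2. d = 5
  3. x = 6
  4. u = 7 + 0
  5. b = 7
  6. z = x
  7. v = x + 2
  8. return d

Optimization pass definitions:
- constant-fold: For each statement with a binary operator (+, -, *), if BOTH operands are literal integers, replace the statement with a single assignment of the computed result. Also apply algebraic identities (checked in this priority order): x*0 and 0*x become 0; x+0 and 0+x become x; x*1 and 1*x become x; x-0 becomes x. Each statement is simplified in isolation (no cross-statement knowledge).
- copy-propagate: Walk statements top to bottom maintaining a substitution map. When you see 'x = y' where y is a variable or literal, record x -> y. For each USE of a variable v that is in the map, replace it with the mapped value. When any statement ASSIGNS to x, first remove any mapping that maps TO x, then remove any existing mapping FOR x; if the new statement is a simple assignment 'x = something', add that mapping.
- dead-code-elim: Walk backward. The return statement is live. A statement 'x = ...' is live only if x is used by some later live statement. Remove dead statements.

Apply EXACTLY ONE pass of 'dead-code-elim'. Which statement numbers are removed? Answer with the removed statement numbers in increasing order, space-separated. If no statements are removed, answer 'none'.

Backward liveness scan:
Stmt 1 'y = 6': DEAD (y not in live set [])
Stmt 2 'd = 5': KEEP (d is live); live-in = []
Stmt 3 'x = 6': DEAD (x not in live set ['d'])
Stmt 4 'u = 7 + 0': DEAD (u not in live set ['d'])
Stmt 5 'b = 7': DEAD (b not in live set ['d'])
Stmt 6 'z = x': DEAD (z not in live set ['d'])
Stmt 7 'v = x + 2': DEAD (v not in live set ['d'])
Stmt 8 'return d': KEEP (return); live-in = ['d']
Removed statement numbers: [1, 3, 4, 5, 6, 7]
Surviving IR:
  d = 5
  return d

Answer: 1 3 4 5 6 7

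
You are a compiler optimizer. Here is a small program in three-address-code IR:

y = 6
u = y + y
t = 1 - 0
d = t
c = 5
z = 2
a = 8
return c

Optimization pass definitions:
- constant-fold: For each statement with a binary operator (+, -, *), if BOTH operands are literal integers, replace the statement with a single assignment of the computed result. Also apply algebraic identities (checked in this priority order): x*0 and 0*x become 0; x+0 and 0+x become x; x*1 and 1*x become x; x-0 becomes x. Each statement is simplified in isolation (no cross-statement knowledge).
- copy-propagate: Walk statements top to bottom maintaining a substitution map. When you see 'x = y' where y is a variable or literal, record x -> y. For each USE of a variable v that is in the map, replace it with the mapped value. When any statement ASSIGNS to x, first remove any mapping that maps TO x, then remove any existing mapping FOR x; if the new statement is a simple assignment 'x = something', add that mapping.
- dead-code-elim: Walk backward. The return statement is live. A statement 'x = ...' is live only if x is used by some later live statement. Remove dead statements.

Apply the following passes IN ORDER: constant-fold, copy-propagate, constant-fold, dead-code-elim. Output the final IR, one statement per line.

Answer: return 5

Derivation:
Initial IR:
  y = 6
  u = y + y
  t = 1 - 0
  d = t
  c = 5
  z = 2
  a = 8
  return c
After constant-fold (8 stmts):
  y = 6
  u = y + y
  t = 1
  d = t
  c = 5
  z = 2
  a = 8
  return c
After copy-propagate (8 stmts):
  y = 6
  u = 6 + 6
  t = 1
  d = 1
  c = 5
  z = 2
  a = 8
  return 5
After constant-fold (8 stmts):
  y = 6
  u = 12
  t = 1
  d = 1
  c = 5
  z = 2
  a = 8
  return 5
After dead-code-elim (1 stmts):
  return 5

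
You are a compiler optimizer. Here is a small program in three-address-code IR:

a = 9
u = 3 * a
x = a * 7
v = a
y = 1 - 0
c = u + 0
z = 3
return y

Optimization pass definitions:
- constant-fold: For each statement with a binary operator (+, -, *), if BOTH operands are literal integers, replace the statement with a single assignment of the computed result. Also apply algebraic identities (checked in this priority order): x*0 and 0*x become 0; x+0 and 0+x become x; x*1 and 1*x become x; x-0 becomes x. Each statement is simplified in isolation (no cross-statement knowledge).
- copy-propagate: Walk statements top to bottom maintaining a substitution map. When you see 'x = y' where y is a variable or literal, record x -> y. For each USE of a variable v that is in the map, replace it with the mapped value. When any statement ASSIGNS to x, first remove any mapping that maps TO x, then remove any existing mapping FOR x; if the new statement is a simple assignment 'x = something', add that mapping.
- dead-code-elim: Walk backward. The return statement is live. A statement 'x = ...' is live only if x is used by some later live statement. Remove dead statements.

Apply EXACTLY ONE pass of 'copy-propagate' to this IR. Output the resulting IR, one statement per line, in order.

Answer: a = 9
u = 3 * 9
x = 9 * 7
v = 9
y = 1 - 0
c = u + 0
z = 3
return y

Derivation:
Applying copy-propagate statement-by-statement:
  [1] a = 9  (unchanged)
  [2] u = 3 * a  -> u = 3 * 9
  [3] x = a * 7  -> x = 9 * 7
  [4] v = a  -> v = 9
  [5] y = 1 - 0  (unchanged)
  [6] c = u + 0  (unchanged)
  [7] z = 3  (unchanged)
  [8] return y  (unchanged)
Result (8 stmts):
  a = 9
  u = 3 * 9
  x = 9 * 7
  v = 9
  y = 1 - 0
  c = u + 0
  z = 3
  return y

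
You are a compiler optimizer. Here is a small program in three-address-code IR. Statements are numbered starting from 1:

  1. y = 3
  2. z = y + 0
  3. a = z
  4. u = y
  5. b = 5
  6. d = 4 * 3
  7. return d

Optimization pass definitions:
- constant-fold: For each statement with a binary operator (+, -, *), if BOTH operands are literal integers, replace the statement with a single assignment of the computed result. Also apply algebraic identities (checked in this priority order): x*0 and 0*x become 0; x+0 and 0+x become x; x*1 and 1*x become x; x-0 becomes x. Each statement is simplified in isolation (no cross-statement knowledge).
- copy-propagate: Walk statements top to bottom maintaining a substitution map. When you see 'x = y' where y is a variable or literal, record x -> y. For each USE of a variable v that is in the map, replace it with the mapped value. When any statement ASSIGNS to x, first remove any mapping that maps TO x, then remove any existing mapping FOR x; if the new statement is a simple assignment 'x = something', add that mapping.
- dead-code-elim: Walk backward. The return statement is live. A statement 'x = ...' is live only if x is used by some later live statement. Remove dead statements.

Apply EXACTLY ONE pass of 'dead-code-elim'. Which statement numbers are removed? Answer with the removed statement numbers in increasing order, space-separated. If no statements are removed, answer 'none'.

Answer: 1 2 3 4 5

Derivation:
Backward liveness scan:
Stmt 1 'y = 3': DEAD (y not in live set [])
Stmt 2 'z = y + 0': DEAD (z not in live set [])
Stmt 3 'a = z': DEAD (a not in live set [])
Stmt 4 'u = y': DEAD (u not in live set [])
Stmt 5 'b = 5': DEAD (b not in live set [])
Stmt 6 'd = 4 * 3': KEEP (d is live); live-in = []
Stmt 7 'return d': KEEP (return); live-in = ['d']
Removed statement numbers: [1, 2, 3, 4, 5]
Surviving IR:
  d = 4 * 3
  return d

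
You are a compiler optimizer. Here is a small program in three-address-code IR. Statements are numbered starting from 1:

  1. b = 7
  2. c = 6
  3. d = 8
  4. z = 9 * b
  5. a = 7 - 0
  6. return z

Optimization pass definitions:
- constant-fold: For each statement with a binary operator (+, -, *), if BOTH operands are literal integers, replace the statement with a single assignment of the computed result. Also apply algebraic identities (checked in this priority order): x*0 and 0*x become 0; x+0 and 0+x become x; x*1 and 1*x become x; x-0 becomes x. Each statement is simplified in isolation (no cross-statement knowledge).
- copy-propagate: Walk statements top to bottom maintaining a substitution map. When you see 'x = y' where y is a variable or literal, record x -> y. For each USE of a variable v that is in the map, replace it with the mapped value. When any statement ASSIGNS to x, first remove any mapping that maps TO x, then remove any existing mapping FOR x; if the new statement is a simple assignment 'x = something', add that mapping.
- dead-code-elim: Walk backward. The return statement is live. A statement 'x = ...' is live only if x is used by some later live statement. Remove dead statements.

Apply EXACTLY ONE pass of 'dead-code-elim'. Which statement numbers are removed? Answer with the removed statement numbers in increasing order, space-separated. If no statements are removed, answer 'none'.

Backward liveness scan:
Stmt 1 'b = 7': KEEP (b is live); live-in = []
Stmt 2 'c = 6': DEAD (c not in live set ['b'])
Stmt 3 'd = 8': DEAD (d not in live set ['b'])
Stmt 4 'z = 9 * b': KEEP (z is live); live-in = ['b']
Stmt 5 'a = 7 - 0': DEAD (a not in live set ['z'])
Stmt 6 'return z': KEEP (return); live-in = ['z']
Removed statement numbers: [2, 3, 5]
Surviving IR:
  b = 7
  z = 9 * b
  return z

Answer: 2 3 5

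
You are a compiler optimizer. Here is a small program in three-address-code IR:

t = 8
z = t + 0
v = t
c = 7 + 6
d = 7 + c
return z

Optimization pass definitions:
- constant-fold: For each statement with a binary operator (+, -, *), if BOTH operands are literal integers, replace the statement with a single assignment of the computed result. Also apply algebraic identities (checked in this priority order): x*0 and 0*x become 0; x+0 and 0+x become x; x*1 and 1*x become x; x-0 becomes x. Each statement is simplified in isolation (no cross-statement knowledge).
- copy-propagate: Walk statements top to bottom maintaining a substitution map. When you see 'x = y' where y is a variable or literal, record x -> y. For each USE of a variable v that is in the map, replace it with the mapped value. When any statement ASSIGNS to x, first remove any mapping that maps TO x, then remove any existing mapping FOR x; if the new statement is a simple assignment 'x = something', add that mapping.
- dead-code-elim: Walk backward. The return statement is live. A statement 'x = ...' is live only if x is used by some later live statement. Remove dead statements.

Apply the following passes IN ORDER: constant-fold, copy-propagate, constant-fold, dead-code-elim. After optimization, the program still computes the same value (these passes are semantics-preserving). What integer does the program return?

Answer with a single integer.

Answer: 8

Derivation:
Initial IR:
  t = 8
  z = t + 0
  v = t
  c = 7 + 6
  d = 7 + c
  return z
After constant-fold (6 stmts):
  t = 8
  z = t
  v = t
  c = 13
  d = 7 + c
  return z
After copy-propagate (6 stmts):
  t = 8
  z = 8
  v = 8
  c = 13
  d = 7 + 13
  return 8
After constant-fold (6 stmts):
  t = 8
  z = 8
  v = 8
  c = 13
  d = 20
  return 8
After dead-code-elim (1 stmts):
  return 8
Evaluate:
  t = 8  =>  t = 8
  z = t + 0  =>  z = 8
  v = t  =>  v = 8
  c = 7 + 6  =>  c = 13
  d = 7 + c  =>  d = 20
  return z = 8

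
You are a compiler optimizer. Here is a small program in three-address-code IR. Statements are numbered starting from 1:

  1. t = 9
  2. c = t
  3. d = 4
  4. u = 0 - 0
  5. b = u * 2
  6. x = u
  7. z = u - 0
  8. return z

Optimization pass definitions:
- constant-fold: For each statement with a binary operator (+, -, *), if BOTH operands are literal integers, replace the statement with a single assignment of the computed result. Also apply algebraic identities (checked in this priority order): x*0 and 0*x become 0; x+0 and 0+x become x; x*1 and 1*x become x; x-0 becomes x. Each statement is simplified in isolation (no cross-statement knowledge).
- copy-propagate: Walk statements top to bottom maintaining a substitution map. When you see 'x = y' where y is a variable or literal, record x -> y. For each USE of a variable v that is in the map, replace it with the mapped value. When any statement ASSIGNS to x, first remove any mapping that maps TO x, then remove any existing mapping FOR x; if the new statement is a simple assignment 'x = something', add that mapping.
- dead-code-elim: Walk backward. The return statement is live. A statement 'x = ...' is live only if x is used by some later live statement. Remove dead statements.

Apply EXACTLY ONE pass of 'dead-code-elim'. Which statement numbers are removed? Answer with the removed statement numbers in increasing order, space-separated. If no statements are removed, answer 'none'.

Answer: 1 2 3 5 6

Derivation:
Backward liveness scan:
Stmt 1 't = 9': DEAD (t not in live set [])
Stmt 2 'c = t': DEAD (c not in live set [])
Stmt 3 'd = 4': DEAD (d not in live set [])
Stmt 4 'u = 0 - 0': KEEP (u is live); live-in = []
Stmt 5 'b = u * 2': DEAD (b not in live set ['u'])
Stmt 6 'x = u': DEAD (x not in live set ['u'])
Stmt 7 'z = u - 0': KEEP (z is live); live-in = ['u']
Stmt 8 'return z': KEEP (return); live-in = ['z']
Removed statement numbers: [1, 2, 3, 5, 6]
Surviving IR:
  u = 0 - 0
  z = u - 0
  return z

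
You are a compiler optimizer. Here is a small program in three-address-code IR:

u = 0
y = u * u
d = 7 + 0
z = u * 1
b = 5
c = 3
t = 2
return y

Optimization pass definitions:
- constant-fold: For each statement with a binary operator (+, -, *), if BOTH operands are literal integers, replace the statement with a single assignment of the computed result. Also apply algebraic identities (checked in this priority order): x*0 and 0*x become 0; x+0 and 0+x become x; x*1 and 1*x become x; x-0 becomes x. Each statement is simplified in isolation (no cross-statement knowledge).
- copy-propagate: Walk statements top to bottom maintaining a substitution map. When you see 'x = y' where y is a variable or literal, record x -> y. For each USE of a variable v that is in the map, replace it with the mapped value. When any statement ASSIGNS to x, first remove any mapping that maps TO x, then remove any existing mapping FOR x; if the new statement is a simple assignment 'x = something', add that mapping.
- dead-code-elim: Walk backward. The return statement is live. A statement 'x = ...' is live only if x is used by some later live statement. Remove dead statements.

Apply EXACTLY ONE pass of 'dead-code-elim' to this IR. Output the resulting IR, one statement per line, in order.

Answer: u = 0
y = u * u
return y

Derivation:
Applying dead-code-elim statement-by-statement:
  [8] return y  -> KEEP (return); live=['y']
  [7] t = 2  -> DEAD (t not live)
  [6] c = 3  -> DEAD (c not live)
  [5] b = 5  -> DEAD (b not live)
  [4] z = u * 1  -> DEAD (z not live)
  [3] d = 7 + 0  -> DEAD (d not live)
  [2] y = u * u  -> KEEP; live=['u']
  [1] u = 0  -> KEEP; live=[]
Result (3 stmts):
  u = 0
  y = u * u
  return y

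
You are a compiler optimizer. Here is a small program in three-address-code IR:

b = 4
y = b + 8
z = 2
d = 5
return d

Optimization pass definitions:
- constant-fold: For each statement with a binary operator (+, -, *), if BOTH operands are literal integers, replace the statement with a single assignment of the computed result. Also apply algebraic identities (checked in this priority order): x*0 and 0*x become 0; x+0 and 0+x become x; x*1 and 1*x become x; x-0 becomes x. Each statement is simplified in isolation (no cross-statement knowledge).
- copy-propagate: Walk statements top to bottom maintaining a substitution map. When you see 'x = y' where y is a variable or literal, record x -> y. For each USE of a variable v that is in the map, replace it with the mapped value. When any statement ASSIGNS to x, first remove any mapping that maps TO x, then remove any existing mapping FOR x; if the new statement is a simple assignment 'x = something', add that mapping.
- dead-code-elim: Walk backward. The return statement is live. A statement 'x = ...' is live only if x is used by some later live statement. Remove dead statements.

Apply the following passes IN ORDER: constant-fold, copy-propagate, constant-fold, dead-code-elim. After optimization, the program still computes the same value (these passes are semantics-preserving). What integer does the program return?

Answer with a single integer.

Initial IR:
  b = 4
  y = b + 8
  z = 2
  d = 5
  return d
After constant-fold (5 stmts):
  b = 4
  y = b + 8
  z = 2
  d = 5
  return d
After copy-propagate (5 stmts):
  b = 4
  y = 4 + 8
  z = 2
  d = 5
  return 5
After constant-fold (5 stmts):
  b = 4
  y = 12
  z = 2
  d = 5
  return 5
After dead-code-elim (1 stmts):
  return 5
Evaluate:
  b = 4  =>  b = 4
  y = b + 8  =>  y = 12
  z = 2  =>  z = 2
  d = 5  =>  d = 5
  return d = 5

Answer: 5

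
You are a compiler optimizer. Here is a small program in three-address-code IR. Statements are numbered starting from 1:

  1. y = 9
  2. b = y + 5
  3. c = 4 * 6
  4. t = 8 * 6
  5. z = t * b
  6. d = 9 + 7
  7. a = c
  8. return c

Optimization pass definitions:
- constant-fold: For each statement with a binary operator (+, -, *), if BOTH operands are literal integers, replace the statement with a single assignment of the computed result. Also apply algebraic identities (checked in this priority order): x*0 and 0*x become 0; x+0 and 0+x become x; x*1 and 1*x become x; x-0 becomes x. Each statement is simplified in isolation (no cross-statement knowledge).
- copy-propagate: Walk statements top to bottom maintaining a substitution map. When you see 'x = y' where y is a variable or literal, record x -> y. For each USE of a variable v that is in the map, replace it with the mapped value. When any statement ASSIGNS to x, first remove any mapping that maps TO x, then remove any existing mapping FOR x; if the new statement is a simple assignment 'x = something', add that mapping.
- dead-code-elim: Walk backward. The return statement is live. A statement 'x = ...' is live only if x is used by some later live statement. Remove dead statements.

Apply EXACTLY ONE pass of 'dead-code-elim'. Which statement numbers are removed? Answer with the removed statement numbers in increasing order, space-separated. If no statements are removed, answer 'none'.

Backward liveness scan:
Stmt 1 'y = 9': DEAD (y not in live set [])
Stmt 2 'b = y + 5': DEAD (b not in live set [])
Stmt 3 'c = 4 * 6': KEEP (c is live); live-in = []
Stmt 4 't = 8 * 6': DEAD (t not in live set ['c'])
Stmt 5 'z = t * b': DEAD (z not in live set ['c'])
Stmt 6 'd = 9 + 7': DEAD (d not in live set ['c'])
Stmt 7 'a = c': DEAD (a not in live set ['c'])
Stmt 8 'return c': KEEP (return); live-in = ['c']
Removed statement numbers: [1, 2, 4, 5, 6, 7]
Surviving IR:
  c = 4 * 6
  return c

Answer: 1 2 4 5 6 7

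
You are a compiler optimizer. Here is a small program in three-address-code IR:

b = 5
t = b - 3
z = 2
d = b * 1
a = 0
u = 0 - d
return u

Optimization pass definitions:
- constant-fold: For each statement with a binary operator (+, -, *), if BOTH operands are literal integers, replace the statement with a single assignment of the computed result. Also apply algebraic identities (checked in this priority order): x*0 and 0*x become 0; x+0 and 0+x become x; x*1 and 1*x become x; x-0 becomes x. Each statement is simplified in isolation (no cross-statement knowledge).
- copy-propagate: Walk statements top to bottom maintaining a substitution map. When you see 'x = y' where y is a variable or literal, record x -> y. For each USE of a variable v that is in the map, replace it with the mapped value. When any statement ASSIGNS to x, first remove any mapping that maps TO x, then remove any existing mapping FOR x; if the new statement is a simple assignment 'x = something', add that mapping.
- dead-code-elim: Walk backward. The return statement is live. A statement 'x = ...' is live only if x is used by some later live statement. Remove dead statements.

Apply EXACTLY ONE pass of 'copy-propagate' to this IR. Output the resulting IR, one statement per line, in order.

Applying copy-propagate statement-by-statement:
  [1] b = 5  (unchanged)
  [2] t = b - 3  -> t = 5 - 3
  [3] z = 2  (unchanged)
  [4] d = b * 1  -> d = 5 * 1
  [5] a = 0  (unchanged)
  [6] u = 0 - d  (unchanged)
  [7] return u  (unchanged)
Result (7 stmts):
  b = 5
  t = 5 - 3
  z = 2
  d = 5 * 1
  a = 0
  u = 0 - d
  return u

Answer: b = 5
t = 5 - 3
z = 2
d = 5 * 1
a = 0
u = 0 - d
return u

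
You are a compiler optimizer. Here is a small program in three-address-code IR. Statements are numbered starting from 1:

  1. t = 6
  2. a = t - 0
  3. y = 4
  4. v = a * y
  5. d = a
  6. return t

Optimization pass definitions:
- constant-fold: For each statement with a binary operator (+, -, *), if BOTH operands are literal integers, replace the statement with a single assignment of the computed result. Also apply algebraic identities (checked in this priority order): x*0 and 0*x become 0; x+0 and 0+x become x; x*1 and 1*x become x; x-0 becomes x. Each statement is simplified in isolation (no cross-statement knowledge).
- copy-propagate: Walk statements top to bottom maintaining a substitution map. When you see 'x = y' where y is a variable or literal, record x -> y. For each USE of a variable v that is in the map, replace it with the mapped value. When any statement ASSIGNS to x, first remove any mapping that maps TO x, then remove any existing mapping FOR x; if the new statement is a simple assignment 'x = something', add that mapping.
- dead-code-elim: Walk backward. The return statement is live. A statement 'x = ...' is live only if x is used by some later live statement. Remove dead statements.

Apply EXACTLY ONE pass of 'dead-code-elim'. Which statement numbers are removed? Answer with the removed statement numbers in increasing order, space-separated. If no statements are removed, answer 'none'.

Answer: 2 3 4 5

Derivation:
Backward liveness scan:
Stmt 1 't = 6': KEEP (t is live); live-in = []
Stmt 2 'a = t - 0': DEAD (a not in live set ['t'])
Stmt 3 'y = 4': DEAD (y not in live set ['t'])
Stmt 4 'v = a * y': DEAD (v not in live set ['t'])
Stmt 5 'd = a': DEAD (d not in live set ['t'])
Stmt 6 'return t': KEEP (return); live-in = ['t']
Removed statement numbers: [2, 3, 4, 5]
Surviving IR:
  t = 6
  return t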